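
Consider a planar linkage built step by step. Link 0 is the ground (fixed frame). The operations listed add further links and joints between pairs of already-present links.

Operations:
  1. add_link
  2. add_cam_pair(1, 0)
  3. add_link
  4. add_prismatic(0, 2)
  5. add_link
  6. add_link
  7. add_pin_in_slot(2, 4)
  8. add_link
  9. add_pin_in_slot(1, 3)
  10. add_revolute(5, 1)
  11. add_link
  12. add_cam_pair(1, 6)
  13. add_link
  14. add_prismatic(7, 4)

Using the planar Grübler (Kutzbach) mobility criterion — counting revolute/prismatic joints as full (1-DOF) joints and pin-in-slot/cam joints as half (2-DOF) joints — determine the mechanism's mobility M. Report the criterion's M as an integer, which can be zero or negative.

M = 11

(L,J1,J2)=(1,0,0); link0 fixed
link1: (2,0,0)
C 1-0 [J2]: (2,0,1)
link2: (3,0,1)
P 0-2 [J1]: (3,1,1)
link3: (4,1,1)
link4: (5,1,1)
PS 2-4 [J2]: (5,1,2)
link5: (6,1,2)
PS 1-3 [J2]: (6,1,3)
R 5-1 [J1]: (6,2,3)
link6: (7,2,3)
C 1-6 [J2]: (7,2,4)
link7: (8,2,4)
P 7-4 [J1]: (8,3,4)
Grübler: 3·7 − 2·3 − 4 = 11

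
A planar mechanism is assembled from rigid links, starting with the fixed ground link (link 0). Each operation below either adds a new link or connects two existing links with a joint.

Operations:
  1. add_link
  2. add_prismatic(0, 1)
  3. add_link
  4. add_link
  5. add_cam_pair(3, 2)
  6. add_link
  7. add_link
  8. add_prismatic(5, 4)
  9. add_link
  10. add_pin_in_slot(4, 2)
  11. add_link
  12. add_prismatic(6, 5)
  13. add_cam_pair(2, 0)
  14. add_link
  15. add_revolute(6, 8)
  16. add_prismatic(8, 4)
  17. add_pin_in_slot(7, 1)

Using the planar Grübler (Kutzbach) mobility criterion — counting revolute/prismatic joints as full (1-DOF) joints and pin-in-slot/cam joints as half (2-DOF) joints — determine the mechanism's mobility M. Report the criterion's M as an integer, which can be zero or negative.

M = 10

L=1 J1=0 J2=0
add link → L=2 J1=0 J2=0
P@0,1 dof=1 J1 → L=2 J1=1 J2=0
add link → L=3 J1=1 J2=0
add link → L=4 J1=1 J2=0
C@3,2 dof=2 J2 → L=4 J1=1 J2=1
add link → L=5 J1=1 J2=1
add link → L=6 J1=1 J2=1
P@5,4 dof=1 J1 → L=6 J1=2 J2=1
add link → L=7 J1=2 J2=1
PS@4,2 dof=2 J2 → L=7 J1=2 J2=2
add link → L=8 J1=2 J2=2
P@6,5 dof=1 J1 → L=8 J1=3 J2=2
C@2,0 dof=2 J2 → L=8 J1=3 J2=3
add link → L=9 J1=3 J2=3
R@6,8 dof=1 J1 → L=9 J1=4 J2=3
P@8,4 dof=1 J1 → L=9 J1=5 J2=3
PS@7,1 dof=2 J2 → L=9 J1=5 J2=4
M=3(L−1)−2J1−J2=3·8−2·5−4=10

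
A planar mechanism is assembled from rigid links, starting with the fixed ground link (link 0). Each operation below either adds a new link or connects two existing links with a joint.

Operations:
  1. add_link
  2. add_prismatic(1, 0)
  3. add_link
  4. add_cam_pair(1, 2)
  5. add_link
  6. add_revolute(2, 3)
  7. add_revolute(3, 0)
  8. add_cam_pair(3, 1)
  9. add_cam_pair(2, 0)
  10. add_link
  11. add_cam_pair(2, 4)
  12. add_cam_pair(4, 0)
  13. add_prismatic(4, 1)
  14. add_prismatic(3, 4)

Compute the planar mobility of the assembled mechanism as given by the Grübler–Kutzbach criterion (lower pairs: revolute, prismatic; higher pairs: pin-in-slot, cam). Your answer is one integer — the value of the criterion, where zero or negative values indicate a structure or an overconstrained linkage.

(L,J1,J2)=(1,0,0); link0 fixed
link1: (2,0,0)
P 1-0 [J1]: (2,1,0)
link2: (3,1,0)
C 1-2 [J2]: (3,1,1)
link3: (4,1,1)
R 2-3 [J1]: (4,2,1)
R 3-0 [J1]: (4,3,1)
C 3-1 [J2]: (4,3,2)
C 2-0 [J2]: (4,3,3)
link4: (5,3,3)
C 2-4 [J2]: (5,3,4)
C 4-0 [J2]: (5,3,5)
P 4-1 [J1]: (5,4,5)
P 3-4 [J1]: (5,5,5)
Grübler: 3·4 − 2·5 − 5 = -3

M = -3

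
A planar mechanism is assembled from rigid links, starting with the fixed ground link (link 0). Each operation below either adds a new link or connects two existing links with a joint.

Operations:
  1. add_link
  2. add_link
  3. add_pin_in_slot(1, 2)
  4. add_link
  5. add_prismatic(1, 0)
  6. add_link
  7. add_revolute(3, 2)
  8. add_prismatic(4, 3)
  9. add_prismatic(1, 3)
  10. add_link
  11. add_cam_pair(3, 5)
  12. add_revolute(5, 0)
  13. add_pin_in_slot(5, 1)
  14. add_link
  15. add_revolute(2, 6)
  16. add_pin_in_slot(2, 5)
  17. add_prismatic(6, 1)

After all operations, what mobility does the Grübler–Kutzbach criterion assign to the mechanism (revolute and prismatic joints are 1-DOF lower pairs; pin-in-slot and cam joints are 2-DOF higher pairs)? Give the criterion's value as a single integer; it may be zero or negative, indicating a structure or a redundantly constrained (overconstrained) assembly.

L=1 J1=0 J2=0
add link → L=2 J1=0 J2=0
add link → L=3 J1=0 J2=0
PS@1,2 dof=2 J2 → L=3 J1=0 J2=1
add link → L=4 J1=0 J2=1
P@1,0 dof=1 J1 → L=4 J1=1 J2=1
add link → L=5 J1=1 J2=1
R@3,2 dof=1 J1 → L=5 J1=2 J2=1
P@4,3 dof=1 J1 → L=5 J1=3 J2=1
P@1,3 dof=1 J1 → L=5 J1=4 J2=1
add link → L=6 J1=4 J2=1
C@3,5 dof=2 J2 → L=6 J1=4 J2=2
R@5,0 dof=1 J1 → L=6 J1=5 J2=2
PS@5,1 dof=2 J2 → L=6 J1=5 J2=3
add link → L=7 J1=5 J2=3
R@2,6 dof=1 J1 → L=7 J1=6 J2=3
PS@2,5 dof=2 J2 → L=7 J1=6 J2=4
P@6,1 dof=1 J1 → L=7 J1=7 J2=4
M=3(L−1)−2J1−J2=3·6−2·7−4=0

M = 0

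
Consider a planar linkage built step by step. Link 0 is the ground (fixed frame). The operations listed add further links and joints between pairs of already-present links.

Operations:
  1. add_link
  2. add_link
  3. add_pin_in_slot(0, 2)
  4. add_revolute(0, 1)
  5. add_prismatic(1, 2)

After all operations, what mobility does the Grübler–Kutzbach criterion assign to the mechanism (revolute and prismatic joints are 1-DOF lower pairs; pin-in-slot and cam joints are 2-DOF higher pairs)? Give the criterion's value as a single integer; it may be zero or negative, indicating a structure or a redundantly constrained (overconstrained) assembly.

M = 1

L=1 J1=0 J2=0
add link → L=2 J1=0 J2=0
add link → L=3 J1=0 J2=0
PS@0,2 dof=2 J2 → L=3 J1=0 J2=1
R@0,1 dof=1 J1 → L=3 J1=1 J2=1
P@1,2 dof=1 J1 → L=3 J1=2 J2=1
M=3(L−1)−2J1−J2=3·2−2·2−1=1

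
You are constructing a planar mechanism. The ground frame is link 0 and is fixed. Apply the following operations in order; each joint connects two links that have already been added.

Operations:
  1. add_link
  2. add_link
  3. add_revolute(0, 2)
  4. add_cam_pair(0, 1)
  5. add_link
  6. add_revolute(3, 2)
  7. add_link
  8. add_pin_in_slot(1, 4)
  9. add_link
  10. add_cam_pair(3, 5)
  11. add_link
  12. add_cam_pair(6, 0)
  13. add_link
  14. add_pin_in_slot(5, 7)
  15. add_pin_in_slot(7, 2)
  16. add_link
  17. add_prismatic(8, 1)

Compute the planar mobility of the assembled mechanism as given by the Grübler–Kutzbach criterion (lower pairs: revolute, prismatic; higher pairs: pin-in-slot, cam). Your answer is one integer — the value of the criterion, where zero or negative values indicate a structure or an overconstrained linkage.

M = 12

ground; <1,0,0>
#1 <2,0,0>
#2 <3,0,0>
R:0↔2 J1 <3,1,0>
C:0↔1 J2 <3,1,1>
#3 <4,1,1>
R:3↔2 J1 <4,2,1>
#4 <5,2,1>
PS:1↔4 J2 <5,2,2>
#5 <6,2,2>
C:3↔5 J2 <6,2,3>
#6 <7,2,3>
C:6↔0 J2 <7,2,4>
#7 <8,2,4>
PS:5↔7 J2 <8,2,5>
PS:7↔2 J2 <8,2,6>
#8 <9,2,6>
P:8↔1 J1 <9,3,6>
3×8 − 2×3 − 1×6 = 12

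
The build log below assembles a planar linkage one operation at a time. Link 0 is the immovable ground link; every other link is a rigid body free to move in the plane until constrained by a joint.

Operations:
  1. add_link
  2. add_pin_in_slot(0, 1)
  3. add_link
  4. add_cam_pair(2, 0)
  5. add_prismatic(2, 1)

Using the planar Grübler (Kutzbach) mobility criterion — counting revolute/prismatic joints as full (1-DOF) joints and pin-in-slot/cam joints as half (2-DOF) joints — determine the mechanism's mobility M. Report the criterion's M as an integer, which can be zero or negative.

(L,J1,J2)=(1,0,0); link0 fixed
link1: (2,0,0)
PS 0-1 [J2]: (2,0,1)
link2: (3,0,1)
C 2-0 [J2]: (3,0,2)
P 2-1 [J1]: (3,1,2)
Grübler: 3·2 − 2·1 − 2 = 2

M = 2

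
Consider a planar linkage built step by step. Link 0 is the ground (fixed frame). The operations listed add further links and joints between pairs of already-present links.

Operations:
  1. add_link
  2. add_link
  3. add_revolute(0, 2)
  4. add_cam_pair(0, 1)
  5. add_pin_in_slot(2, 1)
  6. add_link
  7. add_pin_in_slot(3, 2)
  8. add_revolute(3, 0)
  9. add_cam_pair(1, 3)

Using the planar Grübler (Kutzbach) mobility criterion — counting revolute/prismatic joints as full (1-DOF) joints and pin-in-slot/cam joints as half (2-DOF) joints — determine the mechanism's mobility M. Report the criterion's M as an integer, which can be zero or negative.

M = 1

link 0 = ground. State L|J1|J2 = 1|0|0
+link1  2|0|0
+link2  3|0|0
R(0,2) f=1→J1  3|1|0
C(0,1) f=2→J2  3|1|1
PS(2,1) f=2→J2  3|1|2
+link3  4|1|2
PS(3,2) f=2→J2  4|1|3
R(3,0) f=1→J1  4|2|3
C(1,3) f=2→J2  4|2|4
M = 3(4−1)−2·2−4 = 9−4−4 = 1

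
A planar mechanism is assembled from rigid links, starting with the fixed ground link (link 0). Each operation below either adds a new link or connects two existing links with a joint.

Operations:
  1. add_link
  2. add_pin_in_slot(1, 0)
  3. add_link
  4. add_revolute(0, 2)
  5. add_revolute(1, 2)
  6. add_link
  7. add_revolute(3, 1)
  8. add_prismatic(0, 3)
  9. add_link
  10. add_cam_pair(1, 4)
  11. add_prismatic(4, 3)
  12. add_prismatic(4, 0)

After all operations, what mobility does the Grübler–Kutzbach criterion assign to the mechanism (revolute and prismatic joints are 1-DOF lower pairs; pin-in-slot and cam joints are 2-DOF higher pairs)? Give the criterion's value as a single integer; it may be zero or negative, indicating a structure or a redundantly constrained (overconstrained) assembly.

M = -2

link 0 = ground. State L|J1|J2 = 1|0|0
+link1  2|0|0
PS(1,0) f=2→J2  2|0|1
+link2  3|0|1
R(0,2) f=1→J1  3|1|1
R(1,2) f=1→J1  3|2|1
+link3  4|2|1
R(3,1) f=1→J1  4|3|1
P(0,3) f=1→J1  4|4|1
+link4  5|4|1
C(1,4) f=2→J2  5|4|2
P(4,3) f=1→J1  5|5|2
P(4,0) f=1→J1  5|6|2
M = 3(5−1)−2·6−2 = 12−12−2 = -2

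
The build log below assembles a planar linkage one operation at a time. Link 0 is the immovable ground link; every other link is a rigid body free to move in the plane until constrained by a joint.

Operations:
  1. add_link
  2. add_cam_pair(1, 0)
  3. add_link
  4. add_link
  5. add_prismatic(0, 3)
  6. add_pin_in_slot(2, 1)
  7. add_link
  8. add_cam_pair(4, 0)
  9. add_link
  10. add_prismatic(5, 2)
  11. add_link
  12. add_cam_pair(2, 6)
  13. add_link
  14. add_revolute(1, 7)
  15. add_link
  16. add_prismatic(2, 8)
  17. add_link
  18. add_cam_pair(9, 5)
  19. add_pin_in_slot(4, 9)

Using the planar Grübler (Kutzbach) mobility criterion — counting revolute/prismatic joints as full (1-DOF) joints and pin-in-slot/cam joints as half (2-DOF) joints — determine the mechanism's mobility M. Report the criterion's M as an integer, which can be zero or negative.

M = 13

[1;0;0] (link 0 is ground)
L+ [2;0;0]
C(1,0)∈J2 [2;0;1]
L+ [3;0;1]
L+ [4;0;1]
P(0,3)∈J1 [4;1;1]
PS(2,1)∈J2 [4;1;2]
L+ [5;1;2]
C(4,0)∈J2 [5;1;3]
L+ [6;1;3]
P(5,2)∈J1 [6;2;3]
L+ [7;2;3]
C(2,6)∈J2 [7;2;4]
L+ [8;2;4]
R(1,7)∈J1 [8;3;4]
L+ [9;3;4]
P(2,8)∈J1 [9;4;4]
L+ [10;4;4]
C(9,5)∈J2 [10;4;5]
PS(4,9)∈J2 [10;4;6]
mobility = 27 − 8 − 6 = 13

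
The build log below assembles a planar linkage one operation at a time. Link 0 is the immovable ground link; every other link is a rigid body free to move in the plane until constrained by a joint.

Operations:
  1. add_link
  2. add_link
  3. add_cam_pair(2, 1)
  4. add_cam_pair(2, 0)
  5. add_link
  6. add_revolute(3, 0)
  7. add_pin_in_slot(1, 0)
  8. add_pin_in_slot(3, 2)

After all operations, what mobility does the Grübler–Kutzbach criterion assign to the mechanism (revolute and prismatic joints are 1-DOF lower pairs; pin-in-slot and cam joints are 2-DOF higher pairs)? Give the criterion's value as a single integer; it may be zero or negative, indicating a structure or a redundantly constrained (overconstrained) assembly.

M = 3

ground; <1,0,0>
#1 <2,0,0>
#2 <3,0,0>
C:2↔1 J2 <3,0,1>
C:2↔0 J2 <3,0,2>
#3 <4,0,2>
R:3↔0 J1 <4,1,2>
PS:1↔0 J2 <4,1,3>
PS:3↔2 J2 <4,1,4>
3×3 − 2×1 − 1×4 = 3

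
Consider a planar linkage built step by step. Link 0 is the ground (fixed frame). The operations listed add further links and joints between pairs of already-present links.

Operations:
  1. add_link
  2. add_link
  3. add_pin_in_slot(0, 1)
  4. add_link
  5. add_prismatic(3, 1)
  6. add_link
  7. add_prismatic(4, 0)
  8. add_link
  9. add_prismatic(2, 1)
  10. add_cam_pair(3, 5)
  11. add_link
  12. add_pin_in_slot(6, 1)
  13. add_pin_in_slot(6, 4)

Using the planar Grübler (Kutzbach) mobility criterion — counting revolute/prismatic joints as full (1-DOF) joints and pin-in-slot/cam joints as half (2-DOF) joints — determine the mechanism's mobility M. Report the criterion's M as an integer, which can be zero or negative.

ground; <1,0,0>
#1 <2,0,0>
#2 <3,0,0>
PS:0↔1 J2 <3,0,1>
#3 <4,0,1>
P:3↔1 J1 <4,1,1>
#4 <5,1,1>
P:4↔0 J1 <5,2,1>
#5 <6,2,1>
P:2↔1 J1 <6,3,1>
C:3↔5 J2 <6,3,2>
#6 <7,3,2>
PS:6↔1 J2 <7,3,3>
PS:6↔4 J2 <7,3,4>
3×6 − 2×3 − 1×4 = 8

M = 8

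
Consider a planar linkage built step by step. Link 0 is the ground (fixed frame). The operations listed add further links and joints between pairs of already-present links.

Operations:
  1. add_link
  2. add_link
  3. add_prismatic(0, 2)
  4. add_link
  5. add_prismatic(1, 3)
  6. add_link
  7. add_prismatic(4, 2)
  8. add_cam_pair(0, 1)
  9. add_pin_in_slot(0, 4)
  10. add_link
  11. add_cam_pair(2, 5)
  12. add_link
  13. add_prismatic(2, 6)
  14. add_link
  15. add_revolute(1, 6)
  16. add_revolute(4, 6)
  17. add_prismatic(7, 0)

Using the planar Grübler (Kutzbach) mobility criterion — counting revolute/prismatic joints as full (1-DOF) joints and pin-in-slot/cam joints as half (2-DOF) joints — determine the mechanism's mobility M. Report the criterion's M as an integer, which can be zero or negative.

link 0 = ground. State L|J1|J2 = 1|0|0
+link1  2|0|0
+link2  3|0|0
P(0,2) f=1→J1  3|1|0
+link3  4|1|0
P(1,3) f=1→J1  4|2|0
+link4  5|2|0
P(4,2) f=1→J1  5|3|0
C(0,1) f=2→J2  5|3|1
PS(0,4) f=2→J2  5|3|2
+link5  6|3|2
C(2,5) f=2→J2  6|3|3
+link6  7|3|3
P(2,6) f=1→J1  7|4|3
+link7  8|4|3
R(1,6) f=1→J1  8|5|3
R(4,6) f=1→J1  8|6|3
P(7,0) f=1→J1  8|7|3
M = 3(8−1)−2·7−3 = 21−14−3 = 4

M = 4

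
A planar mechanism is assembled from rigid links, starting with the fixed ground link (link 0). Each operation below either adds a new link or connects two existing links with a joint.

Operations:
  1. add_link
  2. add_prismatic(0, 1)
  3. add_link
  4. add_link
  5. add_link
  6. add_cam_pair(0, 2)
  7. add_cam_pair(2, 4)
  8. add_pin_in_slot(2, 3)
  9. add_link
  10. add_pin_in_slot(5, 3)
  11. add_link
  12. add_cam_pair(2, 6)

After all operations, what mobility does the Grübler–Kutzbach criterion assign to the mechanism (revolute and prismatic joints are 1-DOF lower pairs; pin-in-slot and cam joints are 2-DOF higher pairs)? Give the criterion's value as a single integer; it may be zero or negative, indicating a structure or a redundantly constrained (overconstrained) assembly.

L=1 J1=0 J2=0
add link → L=2 J1=0 J2=0
P@0,1 dof=1 J1 → L=2 J1=1 J2=0
add link → L=3 J1=1 J2=0
add link → L=4 J1=1 J2=0
add link → L=5 J1=1 J2=0
C@0,2 dof=2 J2 → L=5 J1=1 J2=1
C@2,4 dof=2 J2 → L=5 J1=1 J2=2
PS@2,3 dof=2 J2 → L=5 J1=1 J2=3
add link → L=6 J1=1 J2=3
PS@5,3 dof=2 J2 → L=6 J1=1 J2=4
add link → L=7 J1=1 J2=4
C@2,6 dof=2 J2 → L=7 J1=1 J2=5
M=3(L−1)−2J1−J2=3·6−2·1−5=11

M = 11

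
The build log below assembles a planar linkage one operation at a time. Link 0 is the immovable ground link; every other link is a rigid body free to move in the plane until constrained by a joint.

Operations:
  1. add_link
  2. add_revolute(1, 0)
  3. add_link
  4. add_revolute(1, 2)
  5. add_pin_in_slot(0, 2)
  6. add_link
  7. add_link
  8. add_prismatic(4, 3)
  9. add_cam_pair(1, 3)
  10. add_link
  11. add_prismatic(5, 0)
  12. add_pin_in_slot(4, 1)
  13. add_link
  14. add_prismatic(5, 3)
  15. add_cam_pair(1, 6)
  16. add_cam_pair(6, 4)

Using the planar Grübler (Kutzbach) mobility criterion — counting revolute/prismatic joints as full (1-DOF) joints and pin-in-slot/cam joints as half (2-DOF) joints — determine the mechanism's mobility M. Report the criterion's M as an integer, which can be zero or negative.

L=1 J1=0 J2=0
add link → L=2 J1=0 J2=0
R@1,0 dof=1 J1 → L=2 J1=1 J2=0
add link → L=3 J1=1 J2=0
R@1,2 dof=1 J1 → L=3 J1=2 J2=0
PS@0,2 dof=2 J2 → L=3 J1=2 J2=1
add link → L=4 J1=2 J2=1
add link → L=5 J1=2 J2=1
P@4,3 dof=1 J1 → L=5 J1=3 J2=1
C@1,3 dof=2 J2 → L=5 J1=3 J2=2
add link → L=6 J1=3 J2=2
P@5,0 dof=1 J1 → L=6 J1=4 J2=2
PS@4,1 dof=2 J2 → L=6 J1=4 J2=3
add link → L=7 J1=4 J2=3
P@5,3 dof=1 J1 → L=7 J1=5 J2=3
C@1,6 dof=2 J2 → L=7 J1=5 J2=4
C@6,4 dof=2 J2 → L=7 J1=5 J2=5
M=3(L−1)−2J1−J2=3·6−2·5−5=3

M = 3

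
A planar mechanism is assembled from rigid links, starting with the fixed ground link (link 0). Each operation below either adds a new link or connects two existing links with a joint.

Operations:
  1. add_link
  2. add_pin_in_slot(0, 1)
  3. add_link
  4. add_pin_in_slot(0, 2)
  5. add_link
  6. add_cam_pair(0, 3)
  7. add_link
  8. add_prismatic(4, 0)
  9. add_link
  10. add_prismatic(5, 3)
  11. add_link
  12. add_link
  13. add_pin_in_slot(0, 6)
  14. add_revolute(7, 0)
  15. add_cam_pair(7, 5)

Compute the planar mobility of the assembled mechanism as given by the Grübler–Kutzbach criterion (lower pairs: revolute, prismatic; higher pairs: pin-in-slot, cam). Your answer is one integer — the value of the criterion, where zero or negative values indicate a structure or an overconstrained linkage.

M = 10

link 0 = ground. State L|J1|J2 = 1|0|0
+link1  2|0|0
PS(0,1) f=2→J2  2|0|1
+link2  3|0|1
PS(0,2) f=2→J2  3|0|2
+link3  4|0|2
C(0,3) f=2→J2  4|0|3
+link4  5|0|3
P(4,0) f=1→J1  5|1|3
+link5  6|1|3
P(5,3) f=1→J1  6|2|3
+link6  7|2|3
+link7  8|2|3
PS(0,6) f=2→J2  8|2|4
R(7,0) f=1→J1  8|3|4
C(7,5) f=2→J2  8|3|5
M = 3(8−1)−2·3−5 = 21−6−5 = 10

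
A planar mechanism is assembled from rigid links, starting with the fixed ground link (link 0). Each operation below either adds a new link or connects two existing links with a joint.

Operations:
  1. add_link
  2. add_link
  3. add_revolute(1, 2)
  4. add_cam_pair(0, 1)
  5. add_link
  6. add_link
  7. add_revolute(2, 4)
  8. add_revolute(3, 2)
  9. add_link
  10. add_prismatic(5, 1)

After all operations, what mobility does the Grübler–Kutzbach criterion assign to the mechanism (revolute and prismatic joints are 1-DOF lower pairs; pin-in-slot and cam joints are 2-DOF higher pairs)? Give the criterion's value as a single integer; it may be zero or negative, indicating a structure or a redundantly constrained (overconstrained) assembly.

M = 6

(L,J1,J2)=(1,0,0); link0 fixed
link1: (2,0,0)
link2: (3,0,0)
R 1-2 [J1]: (3,1,0)
C 0-1 [J2]: (3,1,1)
link3: (4,1,1)
link4: (5,1,1)
R 2-4 [J1]: (5,2,1)
R 3-2 [J1]: (5,3,1)
link5: (6,3,1)
P 5-1 [J1]: (6,4,1)
Grübler: 3·5 − 2·4 − 1 = 6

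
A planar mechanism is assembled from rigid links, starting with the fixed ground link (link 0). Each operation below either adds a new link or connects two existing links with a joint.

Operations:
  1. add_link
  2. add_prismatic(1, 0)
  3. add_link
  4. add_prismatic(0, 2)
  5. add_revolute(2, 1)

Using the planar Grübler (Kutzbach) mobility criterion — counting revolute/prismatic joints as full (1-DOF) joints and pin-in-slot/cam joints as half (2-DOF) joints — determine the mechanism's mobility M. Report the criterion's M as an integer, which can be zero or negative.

M = 0

ground; <1,0,0>
#1 <2,0,0>
P:1↔0 J1 <2,1,0>
#2 <3,1,0>
P:0↔2 J1 <3,2,0>
R:2↔1 J1 <3,3,0>
3×2 − 2×3 − 1×0 = 0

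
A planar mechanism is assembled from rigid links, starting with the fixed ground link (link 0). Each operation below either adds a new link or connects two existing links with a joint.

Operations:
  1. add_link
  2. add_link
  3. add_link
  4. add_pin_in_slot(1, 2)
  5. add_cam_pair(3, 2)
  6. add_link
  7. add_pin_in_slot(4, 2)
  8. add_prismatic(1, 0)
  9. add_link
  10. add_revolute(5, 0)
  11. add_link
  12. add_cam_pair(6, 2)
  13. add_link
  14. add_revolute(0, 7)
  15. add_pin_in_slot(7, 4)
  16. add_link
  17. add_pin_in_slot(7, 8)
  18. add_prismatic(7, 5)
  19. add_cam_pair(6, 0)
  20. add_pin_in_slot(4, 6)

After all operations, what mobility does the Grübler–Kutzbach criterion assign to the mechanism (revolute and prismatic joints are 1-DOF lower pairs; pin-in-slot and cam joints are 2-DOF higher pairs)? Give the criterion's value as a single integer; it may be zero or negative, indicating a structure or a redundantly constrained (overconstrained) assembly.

M = 8

link 0 = ground. State L|J1|J2 = 1|0|0
+link1  2|0|0
+link2  3|0|0
+link3  4|0|0
PS(1,2) f=2→J2  4|0|1
C(3,2) f=2→J2  4|0|2
+link4  5|0|2
PS(4,2) f=2→J2  5|0|3
P(1,0) f=1→J1  5|1|3
+link5  6|1|3
R(5,0) f=1→J1  6|2|3
+link6  7|2|3
C(6,2) f=2→J2  7|2|4
+link7  8|2|4
R(0,7) f=1→J1  8|3|4
PS(7,4) f=2→J2  8|3|5
+link8  9|3|5
PS(7,8) f=2→J2  9|3|6
P(7,5) f=1→J1  9|4|6
C(6,0) f=2→J2  9|4|7
PS(4,6) f=2→J2  9|4|8
M = 3(9−1)−2·4−8 = 24−8−8 = 8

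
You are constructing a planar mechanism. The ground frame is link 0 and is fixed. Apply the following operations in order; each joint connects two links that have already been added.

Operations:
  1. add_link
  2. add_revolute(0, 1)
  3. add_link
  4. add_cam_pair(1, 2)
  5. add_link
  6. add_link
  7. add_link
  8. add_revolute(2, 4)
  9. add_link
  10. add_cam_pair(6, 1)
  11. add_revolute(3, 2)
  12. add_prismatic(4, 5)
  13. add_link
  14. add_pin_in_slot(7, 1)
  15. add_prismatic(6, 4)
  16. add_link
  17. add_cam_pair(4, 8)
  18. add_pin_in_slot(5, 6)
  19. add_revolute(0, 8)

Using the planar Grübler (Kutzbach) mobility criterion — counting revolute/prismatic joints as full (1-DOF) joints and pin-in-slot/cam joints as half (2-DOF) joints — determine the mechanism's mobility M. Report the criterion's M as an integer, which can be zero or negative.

(L,J1,J2)=(1,0,0); link0 fixed
link1: (2,0,0)
R 0-1 [J1]: (2,1,0)
link2: (3,1,0)
C 1-2 [J2]: (3,1,1)
link3: (4,1,1)
link4: (5,1,1)
link5: (6,1,1)
R 2-4 [J1]: (6,2,1)
link6: (7,2,1)
C 6-1 [J2]: (7,2,2)
R 3-2 [J1]: (7,3,2)
P 4-5 [J1]: (7,4,2)
link7: (8,4,2)
PS 7-1 [J2]: (8,4,3)
P 6-4 [J1]: (8,5,3)
link8: (9,5,3)
C 4-8 [J2]: (9,5,4)
PS 5-6 [J2]: (9,5,5)
R 0-8 [J1]: (9,6,5)
Grübler: 3·8 − 2·6 − 5 = 7

M = 7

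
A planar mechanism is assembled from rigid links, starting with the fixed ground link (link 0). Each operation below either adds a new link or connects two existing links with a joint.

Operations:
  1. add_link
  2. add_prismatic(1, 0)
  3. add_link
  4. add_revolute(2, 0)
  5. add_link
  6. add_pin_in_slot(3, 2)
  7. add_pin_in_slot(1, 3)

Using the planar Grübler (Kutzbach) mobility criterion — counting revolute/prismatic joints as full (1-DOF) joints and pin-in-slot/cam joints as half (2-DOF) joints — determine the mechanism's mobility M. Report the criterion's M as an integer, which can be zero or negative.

L=1 J1=0 J2=0
add link → L=2 J1=0 J2=0
P@1,0 dof=1 J1 → L=2 J1=1 J2=0
add link → L=3 J1=1 J2=0
R@2,0 dof=1 J1 → L=3 J1=2 J2=0
add link → L=4 J1=2 J2=0
PS@3,2 dof=2 J2 → L=4 J1=2 J2=1
PS@1,3 dof=2 J2 → L=4 J1=2 J2=2
M=3(L−1)−2J1−J2=3·3−2·2−2=3

M = 3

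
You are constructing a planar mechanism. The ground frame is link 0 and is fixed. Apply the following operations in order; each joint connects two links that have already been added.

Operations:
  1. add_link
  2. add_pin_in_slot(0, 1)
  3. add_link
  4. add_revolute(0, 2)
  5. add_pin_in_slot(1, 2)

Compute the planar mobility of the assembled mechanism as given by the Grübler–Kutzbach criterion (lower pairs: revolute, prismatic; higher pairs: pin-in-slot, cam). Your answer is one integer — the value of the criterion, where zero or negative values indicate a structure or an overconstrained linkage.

M = 2

[1;0;0] (link 0 is ground)
L+ [2;0;0]
PS(0,1)∈J2 [2;0;1]
L+ [3;0;1]
R(0,2)∈J1 [3;1;1]
PS(1,2)∈J2 [3;1;2]
mobility = 6 − 2 − 2 = 2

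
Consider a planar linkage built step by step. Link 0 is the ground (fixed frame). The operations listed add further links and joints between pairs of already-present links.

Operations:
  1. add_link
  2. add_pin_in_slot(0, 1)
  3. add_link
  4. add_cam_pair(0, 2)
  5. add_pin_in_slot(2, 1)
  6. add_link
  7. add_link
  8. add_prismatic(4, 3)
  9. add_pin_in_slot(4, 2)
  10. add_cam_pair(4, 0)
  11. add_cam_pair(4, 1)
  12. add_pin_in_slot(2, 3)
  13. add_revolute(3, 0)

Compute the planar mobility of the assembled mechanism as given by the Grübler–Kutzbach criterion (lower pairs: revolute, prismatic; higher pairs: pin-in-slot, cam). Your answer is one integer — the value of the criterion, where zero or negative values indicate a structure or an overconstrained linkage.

M = 1

[1;0;0] (link 0 is ground)
L+ [2;0;0]
PS(0,1)∈J2 [2;0;1]
L+ [3;0;1]
C(0,2)∈J2 [3;0;2]
PS(2,1)∈J2 [3;0;3]
L+ [4;0;3]
L+ [5;0;3]
P(4,3)∈J1 [5;1;3]
PS(4,2)∈J2 [5;1;4]
C(4,0)∈J2 [5;1;5]
C(4,1)∈J2 [5;1;6]
PS(2,3)∈J2 [5;1;7]
R(3,0)∈J1 [5;2;7]
mobility = 12 − 4 − 7 = 1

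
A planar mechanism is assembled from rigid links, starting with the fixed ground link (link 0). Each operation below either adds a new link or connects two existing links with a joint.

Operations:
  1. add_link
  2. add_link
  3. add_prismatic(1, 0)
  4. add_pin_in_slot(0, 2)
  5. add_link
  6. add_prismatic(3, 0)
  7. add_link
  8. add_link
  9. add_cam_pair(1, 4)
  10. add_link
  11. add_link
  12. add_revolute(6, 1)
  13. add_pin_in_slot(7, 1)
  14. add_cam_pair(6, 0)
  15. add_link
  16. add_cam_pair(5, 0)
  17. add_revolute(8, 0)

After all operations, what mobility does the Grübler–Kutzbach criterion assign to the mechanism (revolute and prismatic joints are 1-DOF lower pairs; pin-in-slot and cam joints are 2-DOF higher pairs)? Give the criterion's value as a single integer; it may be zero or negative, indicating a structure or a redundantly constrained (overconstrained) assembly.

M = 11

ground; <1,0,0>
#1 <2,0,0>
#2 <3,0,0>
P:1↔0 J1 <3,1,0>
PS:0↔2 J2 <3,1,1>
#3 <4,1,1>
P:3↔0 J1 <4,2,1>
#4 <5,2,1>
#5 <6,2,1>
C:1↔4 J2 <6,2,2>
#6 <7,2,2>
#7 <8,2,2>
R:6↔1 J1 <8,3,2>
PS:7↔1 J2 <8,3,3>
C:6↔0 J2 <8,3,4>
#8 <9,3,4>
C:5↔0 J2 <9,3,5>
R:8↔0 J1 <9,4,5>
3×8 − 2×4 − 1×5 = 11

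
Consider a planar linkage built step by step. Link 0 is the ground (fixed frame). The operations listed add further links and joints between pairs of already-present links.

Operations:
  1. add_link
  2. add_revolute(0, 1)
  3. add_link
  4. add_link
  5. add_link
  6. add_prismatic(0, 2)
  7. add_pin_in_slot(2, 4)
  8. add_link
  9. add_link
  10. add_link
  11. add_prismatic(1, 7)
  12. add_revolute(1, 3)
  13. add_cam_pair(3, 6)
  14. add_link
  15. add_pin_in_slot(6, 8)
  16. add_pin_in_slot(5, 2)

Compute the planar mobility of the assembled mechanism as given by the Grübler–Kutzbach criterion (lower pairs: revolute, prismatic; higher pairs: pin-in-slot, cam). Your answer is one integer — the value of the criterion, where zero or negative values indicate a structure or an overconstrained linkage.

M = 12

ground; <1,0,0>
#1 <2,0,0>
R:0↔1 J1 <2,1,0>
#2 <3,1,0>
#3 <4,1,0>
#4 <5,1,0>
P:0↔2 J1 <5,2,0>
PS:2↔4 J2 <5,2,1>
#5 <6,2,1>
#6 <7,2,1>
#7 <8,2,1>
P:1↔7 J1 <8,3,1>
R:1↔3 J1 <8,4,1>
C:3↔6 J2 <8,4,2>
#8 <9,4,2>
PS:6↔8 J2 <9,4,3>
PS:5↔2 J2 <9,4,4>
3×8 − 2×4 − 1×4 = 12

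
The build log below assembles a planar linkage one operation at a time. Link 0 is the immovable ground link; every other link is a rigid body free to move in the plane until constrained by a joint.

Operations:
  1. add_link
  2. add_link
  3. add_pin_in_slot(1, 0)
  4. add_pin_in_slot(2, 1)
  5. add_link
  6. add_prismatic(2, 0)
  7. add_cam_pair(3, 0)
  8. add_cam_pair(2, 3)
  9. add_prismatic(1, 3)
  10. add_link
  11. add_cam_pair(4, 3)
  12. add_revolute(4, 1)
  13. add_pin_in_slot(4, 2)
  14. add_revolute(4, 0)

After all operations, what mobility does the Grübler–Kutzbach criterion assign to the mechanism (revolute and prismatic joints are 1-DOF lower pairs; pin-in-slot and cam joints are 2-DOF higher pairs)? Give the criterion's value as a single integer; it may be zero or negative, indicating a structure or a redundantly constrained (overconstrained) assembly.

M = -2

[1;0;0] (link 0 is ground)
L+ [2;0;0]
L+ [3;0;0]
PS(1,0)∈J2 [3;0;1]
PS(2,1)∈J2 [3;0;2]
L+ [4;0;2]
P(2,0)∈J1 [4;1;2]
C(3,0)∈J2 [4;1;3]
C(2,3)∈J2 [4;1;4]
P(1,3)∈J1 [4;2;4]
L+ [5;2;4]
C(4,3)∈J2 [5;2;5]
R(4,1)∈J1 [5;3;5]
PS(4,2)∈J2 [5;3;6]
R(4,0)∈J1 [5;4;6]
mobility = 12 − 8 − 6 = -2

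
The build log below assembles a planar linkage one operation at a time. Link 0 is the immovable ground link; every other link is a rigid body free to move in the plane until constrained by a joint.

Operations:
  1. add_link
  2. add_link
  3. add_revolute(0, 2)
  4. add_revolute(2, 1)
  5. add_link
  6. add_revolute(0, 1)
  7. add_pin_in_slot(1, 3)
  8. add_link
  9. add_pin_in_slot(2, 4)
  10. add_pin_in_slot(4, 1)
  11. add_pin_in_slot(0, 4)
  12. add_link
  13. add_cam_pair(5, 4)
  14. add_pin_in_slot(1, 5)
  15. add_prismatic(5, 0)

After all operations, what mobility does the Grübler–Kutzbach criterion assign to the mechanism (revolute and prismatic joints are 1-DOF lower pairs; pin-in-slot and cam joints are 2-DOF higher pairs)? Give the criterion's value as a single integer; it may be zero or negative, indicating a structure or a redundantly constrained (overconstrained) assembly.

M = 1

link 0 = ground. State L|J1|J2 = 1|0|0
+link1  2|0|0
+link2  3|0|0
R(0,2) f=1→J1  3|1|0
R(2,1) f=1→J1  3|2|0
+link3  4|2|0
R(0,1) f=1→J1  4|3|0
PS(1,3) f=2→J2  4|3|1
+link4  5|3|1
PS(2,4) f=2→J2  5|3|2
PS(4,1) f=2→J2  5|3|3
PS(0,4) f=2→J2  5|3|4
+link5  6|3|4
C(5,4) f=2→J2  6|3|5
PS(1,5) f=2→J2  6|3|6
P(5,0) f=1→J1  6|4|6
M = 3(6−1)−2·4−6 = 15−8−6 = 1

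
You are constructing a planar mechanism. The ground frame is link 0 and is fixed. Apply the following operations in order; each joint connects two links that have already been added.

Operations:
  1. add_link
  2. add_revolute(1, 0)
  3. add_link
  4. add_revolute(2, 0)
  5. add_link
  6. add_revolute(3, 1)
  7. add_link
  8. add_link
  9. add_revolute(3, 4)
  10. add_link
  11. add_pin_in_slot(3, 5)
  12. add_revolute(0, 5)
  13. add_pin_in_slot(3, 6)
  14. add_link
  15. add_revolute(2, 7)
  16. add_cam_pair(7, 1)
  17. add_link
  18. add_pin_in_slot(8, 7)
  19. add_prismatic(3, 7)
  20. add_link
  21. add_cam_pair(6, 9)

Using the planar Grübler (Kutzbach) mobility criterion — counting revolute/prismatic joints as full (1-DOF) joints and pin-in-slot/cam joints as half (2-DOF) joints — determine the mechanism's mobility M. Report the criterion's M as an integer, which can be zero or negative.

link 0 = ground. State L|J1|J2 = 1|0|0
+link1  2|0|0
R(1,0) f=1→J1  2|1|0
+link2  3|1|0
R(2,0) f=1→J1  3|2|0
+link3  4|2|0
R(3,1) f=1→J1  4|3|0
+link4  5|3|0
+link5  6|3|0
R(3,4) f=1→J1  6|4|0
+link6  7|4|0
PS(3,5) f=2→J2  7|4|1
R(0,5) f=1→J1  7|5|1
PS(3,6) f=2→J2  7|5|2
+link7  8|5|2
R(2,7) f=1→J1  8|6|2
C(7,1) f=2→J2  8|6|3
+link8  9|6|3
PS(8,7) f=2→J2  9|6|4
P(3,7) f=1→J1  9|7|4
+link9  10|7|4
C(6,9) f=2→J2  10|7|5
M = 3(10−1)−2·7−5 = 27−14−5 = 8

M = 8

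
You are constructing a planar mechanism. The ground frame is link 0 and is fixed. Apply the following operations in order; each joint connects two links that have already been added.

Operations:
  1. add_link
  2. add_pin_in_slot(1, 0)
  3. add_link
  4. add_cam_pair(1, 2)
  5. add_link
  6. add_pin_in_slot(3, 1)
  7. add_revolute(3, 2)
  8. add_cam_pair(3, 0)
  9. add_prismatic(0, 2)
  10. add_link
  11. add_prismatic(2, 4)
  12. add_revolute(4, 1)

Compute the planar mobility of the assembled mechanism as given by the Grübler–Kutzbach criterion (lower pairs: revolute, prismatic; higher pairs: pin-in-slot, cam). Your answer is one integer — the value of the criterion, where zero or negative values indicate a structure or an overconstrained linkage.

M = 0

ground; <1,0,0>
#1 <2,0,0>
PS:1↔0 J2 <2,0,1>
#2 <3,0,1>
C:1↔2 J2 <3,0,2>
#3 <4,0,2>
PS:3↔1 J2 <4,0,3>
R:3↔2 J1 <4,1,3>
C:3↔0 J2 <4,1,4>
P:0↔2 J1 <4,2,4>
#4 <5,2,4>
P:2↔4 J1 <5,3,4>
R:4↔1 J1 <5,4,4>
3×4 − 2×4 − 1×4 = 0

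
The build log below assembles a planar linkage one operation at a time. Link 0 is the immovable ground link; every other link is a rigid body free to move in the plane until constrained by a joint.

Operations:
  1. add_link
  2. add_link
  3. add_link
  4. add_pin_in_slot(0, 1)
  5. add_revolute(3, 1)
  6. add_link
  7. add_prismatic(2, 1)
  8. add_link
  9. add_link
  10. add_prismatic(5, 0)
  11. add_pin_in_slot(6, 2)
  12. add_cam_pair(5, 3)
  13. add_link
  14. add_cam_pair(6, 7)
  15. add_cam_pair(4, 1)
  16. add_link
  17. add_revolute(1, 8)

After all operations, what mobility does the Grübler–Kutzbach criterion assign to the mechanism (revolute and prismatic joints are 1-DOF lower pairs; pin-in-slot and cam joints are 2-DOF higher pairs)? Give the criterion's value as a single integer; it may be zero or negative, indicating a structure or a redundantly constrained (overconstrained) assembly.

M = 11

(L,J1,J2)=(1,0,0); link0 fixed
link1: (2,0,0)
link2: (3,0,0)
link3: (4,0,0)
PS 0-1 [J2]: (4,0,1)
R 3-1 [J1]: (4,1,1)
link4: (5,1,1)
P 2-1 [J1]: (5,2,1)
link5: (6,2,1)
link6: (7,2,1)
P 5-0 [J1]: (7,3,1)
PS 6-2 [J2]: (7,3,2)
C 5-3 [J2]: (7,3,3)
link7: (8,3,3)
C 6-7 [J2]: (8,3,4)
C 4-1 [J2]: (8,3,5)
link8: (9,3,5)
R 1-8 [J1]: (9,4,5)
Grübler: 3·8 − 2·4 − 5 = 11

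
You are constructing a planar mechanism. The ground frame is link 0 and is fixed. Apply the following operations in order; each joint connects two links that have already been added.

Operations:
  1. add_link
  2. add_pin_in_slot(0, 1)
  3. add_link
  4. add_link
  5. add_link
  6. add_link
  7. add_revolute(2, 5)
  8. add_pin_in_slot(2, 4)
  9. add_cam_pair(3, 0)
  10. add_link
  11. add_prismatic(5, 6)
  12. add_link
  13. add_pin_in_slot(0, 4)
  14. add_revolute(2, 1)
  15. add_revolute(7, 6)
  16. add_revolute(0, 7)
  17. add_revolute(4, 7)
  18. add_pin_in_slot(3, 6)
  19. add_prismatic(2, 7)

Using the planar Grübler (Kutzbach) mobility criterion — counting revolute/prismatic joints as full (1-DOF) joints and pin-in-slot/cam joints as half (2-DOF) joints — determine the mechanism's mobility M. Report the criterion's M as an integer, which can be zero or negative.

M = 2

[1;0;0] (link 0 is ground)
L+ [2;0;0]
PS(0,1)∈J2 [2;0;1]
L+ [3;0;1]
L+ [4;0;1]
L+ [5;0;1]
L+ [6;0;1]
R(2,5)∈J1 [6;1;1]
PS(2,4)∈J2 [6;1;2]
C(3,0)∈J2 [6;1;3]
L+ [7;1;3]
P(5,6)∈J1 [7;2;3]
L+ [8;2;3]
PS(0,4)∈J2 [8;2;4]
R(2,1)∈J1 [8;3;4]
R(7,6)∈J1 [8;4;4]
R(0,7)∈J1 [8;5;4]
R(4,7)∈J1 [8;6;4]
PS(3,6)∈J2 [8;6;5]
P(2,7)∈J1 [8;7;5]
mobility = 21 − 14 − 5 = 2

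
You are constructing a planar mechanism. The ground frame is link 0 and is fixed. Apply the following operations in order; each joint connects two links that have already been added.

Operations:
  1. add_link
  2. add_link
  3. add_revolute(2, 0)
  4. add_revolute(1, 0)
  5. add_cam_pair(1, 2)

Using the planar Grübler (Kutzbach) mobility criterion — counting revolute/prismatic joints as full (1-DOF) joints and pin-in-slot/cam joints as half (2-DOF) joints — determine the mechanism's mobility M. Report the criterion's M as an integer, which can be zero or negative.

ground; <1,0,0>
#1 <2,0,0>
#2 <3,0,0>
R:2↔0 J1 <3,1,0>
R:1↔0 J1 <3,2,0>
C:1↔2 J2 <3,2,1>
3×2 − 2×2 − 1×1 = 1

M = 1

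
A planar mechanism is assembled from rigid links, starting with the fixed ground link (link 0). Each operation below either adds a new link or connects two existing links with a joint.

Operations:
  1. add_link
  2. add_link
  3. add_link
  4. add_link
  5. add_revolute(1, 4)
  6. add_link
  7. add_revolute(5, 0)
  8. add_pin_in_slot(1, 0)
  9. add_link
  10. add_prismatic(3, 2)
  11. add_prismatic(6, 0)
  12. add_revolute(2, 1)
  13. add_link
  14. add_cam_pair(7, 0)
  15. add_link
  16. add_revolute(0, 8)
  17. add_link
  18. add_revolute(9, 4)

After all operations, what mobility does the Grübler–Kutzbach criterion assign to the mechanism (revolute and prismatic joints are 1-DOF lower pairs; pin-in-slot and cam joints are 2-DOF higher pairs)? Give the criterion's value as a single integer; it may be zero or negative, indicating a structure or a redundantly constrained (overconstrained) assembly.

L=1 J1=0 J2=0
add link → L=2 J1=0 J2=0
add link → L=3 J1=0 J2=0
add link → L=4 J1=0 J2=0
add link → L=5 J1=0 J2=0
R@1,4 dof=1 J1 → L=5 J1=1 J2=0
add link → L=6 J1=1 J2=0
R@5,0 dof=1 J1 → L=6 J1=2 J2=0
PS@1,0 dof=2 J2 → L=6 J1=2 J2=1
add link → L=7 J1=2 J2=1
P@3,2 dof=1 J1 → L=7 J1=3 J2=1
P@6,0 dof=1 J1 → L=7 J1=4 J2=1
R@2,1 dof=1 J1 → L=7 J1=5 J2=1
add link → L=8 J1=5 J2=1
C@7,0 dof=2 J2 → L=8 J1=5 J2=2
add link → L=9 J1=5 J2=2
R@0,8 dof=1 J1 → L=9 J1=6 J2=2
add link → L=10 J1=6 J2=2
R@9,4 dof=1 J1 → L=10 J1=7 J2=2
M=3(L−1)−2J1−J2=3·9−2·7−2=11

M = 11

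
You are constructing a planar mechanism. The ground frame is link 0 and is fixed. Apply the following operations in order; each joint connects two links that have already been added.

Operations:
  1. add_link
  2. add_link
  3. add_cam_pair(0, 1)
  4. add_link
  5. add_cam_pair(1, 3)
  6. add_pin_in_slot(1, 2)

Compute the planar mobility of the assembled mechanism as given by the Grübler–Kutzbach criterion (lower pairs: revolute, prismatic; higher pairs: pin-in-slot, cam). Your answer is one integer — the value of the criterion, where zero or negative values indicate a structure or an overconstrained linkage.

M = 6

link 0 = ground. State L|J1|J2 = 1|0|0
+link1  2|0|0
+link2  3|0|0
C(0,1) f=2→J2  3|0|1
+link3  4|0|1
C(1,3) f=2→J2  4|0|2
PS(1,2) f=2→J2  4|0|3
M = 3(4−1)−2·0−3 = 9−0−3 = 6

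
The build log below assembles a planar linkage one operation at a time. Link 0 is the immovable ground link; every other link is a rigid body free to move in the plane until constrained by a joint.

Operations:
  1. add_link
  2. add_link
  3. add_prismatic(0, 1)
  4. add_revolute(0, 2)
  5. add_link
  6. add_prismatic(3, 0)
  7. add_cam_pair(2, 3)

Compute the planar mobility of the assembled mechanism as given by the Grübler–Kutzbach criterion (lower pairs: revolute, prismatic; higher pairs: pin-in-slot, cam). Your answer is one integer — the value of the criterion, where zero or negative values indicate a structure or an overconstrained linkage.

ground; <1,0,0>
#1 <2,0,0>
#2 <3,0,0>
P:0↔1 J1 <3,1,0>
R:0↔2 J1 <3,2,0>
#3 <4,2,0>
P:3↔0 J1 <4,3,0>
C:2↔3 J2 <4,3,1>
3×3 − 2×3 − 1×1 = 2

M = 2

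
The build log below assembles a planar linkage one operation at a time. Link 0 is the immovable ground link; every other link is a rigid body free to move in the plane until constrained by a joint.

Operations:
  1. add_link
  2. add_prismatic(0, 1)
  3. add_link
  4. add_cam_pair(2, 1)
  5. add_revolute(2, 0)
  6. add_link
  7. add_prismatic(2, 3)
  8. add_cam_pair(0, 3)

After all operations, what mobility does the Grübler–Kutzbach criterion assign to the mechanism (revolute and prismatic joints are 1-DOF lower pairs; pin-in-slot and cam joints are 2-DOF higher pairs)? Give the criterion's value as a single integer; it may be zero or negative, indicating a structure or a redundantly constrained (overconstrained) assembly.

(L,J1,J2)=(1,0,0); link0 fixed
link1: (2,0,0)
P 0-1 [J1]: (2,1,0)
link2: (3,1,0)
C 2-1 [J2]: (3,1,1)
R 2-0 [J1]: (3,2,1)
link3: (4,2,1)
P 2-3 [J1]: (4,3,1)
C 0-3 [J2]: (4,3,2)
Grübler: 3·3 − 2·3 − 2 = 1

M = 1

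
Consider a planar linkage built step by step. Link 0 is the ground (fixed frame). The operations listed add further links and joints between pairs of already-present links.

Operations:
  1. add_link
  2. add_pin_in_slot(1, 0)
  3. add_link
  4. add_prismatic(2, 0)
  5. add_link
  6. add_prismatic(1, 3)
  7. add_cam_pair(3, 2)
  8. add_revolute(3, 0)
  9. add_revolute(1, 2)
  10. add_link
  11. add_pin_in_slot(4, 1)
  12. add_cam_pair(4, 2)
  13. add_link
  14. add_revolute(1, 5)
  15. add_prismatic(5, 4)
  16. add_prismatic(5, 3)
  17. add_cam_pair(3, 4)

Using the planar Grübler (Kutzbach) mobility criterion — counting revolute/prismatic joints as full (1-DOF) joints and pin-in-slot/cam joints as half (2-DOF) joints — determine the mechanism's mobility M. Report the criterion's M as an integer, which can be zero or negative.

ground; <1,0,0>
#1 <2,0,0>
PS:1↔0 J2 <2,0,1>
#2 <3,0,1>
P:2↔0 J1 <3,1,1>
#3 <4,1,1>
P:1↔3 J1 <4,2,1>
C:3↔2 J2 <4,2,2>
R:3↔0 J1 <4,3,2>
R:1↔2 J1 <4,4,2>
#4 <5,4,2>
PS:4↔1 J2 <5,4,3>
C:4↔2 J2 <5,4,4>
#5 <6,4,4>
R:1↔5 J1 <6,5,4>
P:5↔4 J1 <6,6,4>
P:5↔3 J1 <6,7,4>
C:3↔4 J2 <6,7,5>
3×5 − 2×7 − 1×5 = -4

M = -4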